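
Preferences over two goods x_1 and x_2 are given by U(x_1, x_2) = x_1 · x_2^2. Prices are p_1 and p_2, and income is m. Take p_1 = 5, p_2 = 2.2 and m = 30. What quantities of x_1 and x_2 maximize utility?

The MRS is (1/2)·x_2/x_1. Set MRS = p_1/p_2.
So p_2·x_2 = 2·p_1·x_1; combined with the budget, a share 1/3 of income goes to x_1.
Demand: x_1*(p_1,p_2,m) = 1/3·m/p_1 and x_2* = 2/3·m/p_2.
At p_1=5, p_2=2.2, m=30: x_1* = 1/3·30/5 = 2, x_2* = 9.0909.

x_1* = 2, x_2* = 9.0909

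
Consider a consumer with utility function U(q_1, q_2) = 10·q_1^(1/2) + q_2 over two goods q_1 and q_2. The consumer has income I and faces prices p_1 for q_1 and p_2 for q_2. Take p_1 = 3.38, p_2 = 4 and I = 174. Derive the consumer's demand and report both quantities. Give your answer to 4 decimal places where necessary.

q_1* = 35.0128, q_2* = 13.9142

Thus q_1* = (5·p_2/p_1)² — independent of I — with the rest of income spent on q_2.
Plugging in: q_1* = (5·4/3.38)² = 35.0128, q_2* = 13.9142.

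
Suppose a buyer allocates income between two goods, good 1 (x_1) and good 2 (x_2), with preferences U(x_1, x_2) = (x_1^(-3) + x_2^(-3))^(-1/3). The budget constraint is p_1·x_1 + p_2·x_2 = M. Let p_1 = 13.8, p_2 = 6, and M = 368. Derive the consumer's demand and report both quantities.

x_1* = 17.3675, x_2* = 21.388

With the ratio pinned down, the budget gives x_1* = M/(p_1 + p_2·(x_2/x_1)) and x_2* = (x_2/x_1)·x_1*.
Numerically x_2/x_1 = 1.231493, so x_1* = 368/(13.8 + 6·1.231493) = 17.3675 and x_2* = 1.231493·17.3675 = 21.388.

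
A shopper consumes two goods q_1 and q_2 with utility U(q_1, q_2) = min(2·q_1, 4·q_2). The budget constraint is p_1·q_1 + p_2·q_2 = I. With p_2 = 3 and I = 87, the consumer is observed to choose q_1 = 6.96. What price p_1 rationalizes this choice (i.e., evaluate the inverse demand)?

p_1 = 11

Leontief preferences: the optimum is at the kink where q_1/4 = q_2/2, i.e. q_2 = (1/2)·q_1.
Budget: p_1·q_1 + p_2·(1/2)·q_1 = I, so (4·p_1 + 2·p_2)·q_1 = 4·I.
Demand: q_1*(p_1,p_2,I) = 4·I/(4·p_1 + 2·p_2), q_2* = 2·I/(4·p_1 + 2·p_2).
Set q_1* = 6.96 in the demand function and solve for p_1: p_1 = 11.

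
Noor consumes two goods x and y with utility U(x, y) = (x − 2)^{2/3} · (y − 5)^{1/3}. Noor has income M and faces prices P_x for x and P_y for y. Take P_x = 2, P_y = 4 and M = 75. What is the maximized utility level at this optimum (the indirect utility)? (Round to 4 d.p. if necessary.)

V = 10.7093

MRS = 2·(y−5)/(x−2). Tangency with P_x/P_y gives y−5 = (1/2)·(P_x/P_y)·(x−2).
After buying the subsistence bundle (2, 5), a share 2/3 of the remaining income goes to x: x* = 2 + 2/3·(M − 2P_x − 5P_y)/P_x.
Discretionary income = 75 − 2·2 − 5·4 = 51; x* = 2 + 2/3·51/2 = 19; y* = 5 + 1/3·51/4 = 9.25.
Utility at the optimum: U(19, 9.25) = 10.7093.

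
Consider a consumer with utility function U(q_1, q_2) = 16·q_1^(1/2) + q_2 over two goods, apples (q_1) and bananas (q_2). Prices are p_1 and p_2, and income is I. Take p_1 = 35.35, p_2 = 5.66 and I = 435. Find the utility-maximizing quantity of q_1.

Set MRS = p_1/p_2: 8·q_1^(−1/2) = p_1/p_2.
Thus q_1* = (8·p_2/p_1)² — independent of I — with the rest of income spent on q_2.
Plugging in: q_1* = (8·5.66/35.35)² = 1.6407.

q_1* = 1.6407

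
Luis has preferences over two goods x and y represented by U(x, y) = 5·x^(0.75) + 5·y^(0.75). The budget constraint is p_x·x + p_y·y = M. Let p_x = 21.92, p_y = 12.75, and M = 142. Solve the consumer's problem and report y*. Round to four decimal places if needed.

MU_x ∝ 5·x^(-0.25), MU_y ∝ 5·y^(-0.25), so MRS = (y/x)^(0.25) = p_x/p_y.
Hence y/x = (p_x/p_y)^(1/(0.25)), i.e. raised to the 4 power.
With the ratio pinned down, the budget gives x* = M/(p_x + p_y·(y/x)) and y* = (y/x)·x*.
Numerically y/x = 8.736178, so x* = 142/(21.92 + 12.75·8.736178) = 1.0652 and y* = 8.736178·1.0652 = 9.3059.

y* = 9.3059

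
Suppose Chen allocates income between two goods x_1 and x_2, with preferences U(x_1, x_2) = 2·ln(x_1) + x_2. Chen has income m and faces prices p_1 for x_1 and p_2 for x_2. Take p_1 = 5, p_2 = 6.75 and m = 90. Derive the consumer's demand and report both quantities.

x_1* = 2.7, x_2* = 11.3333

So x_1*(p_1,p_2) = 2·p_2/p_1, independent of income; and x_2* = (m − 2·p_2)/p_2.
At the given prices: x_1* = 2·6.75/5 = 2.7, and x_2* = 11.3333.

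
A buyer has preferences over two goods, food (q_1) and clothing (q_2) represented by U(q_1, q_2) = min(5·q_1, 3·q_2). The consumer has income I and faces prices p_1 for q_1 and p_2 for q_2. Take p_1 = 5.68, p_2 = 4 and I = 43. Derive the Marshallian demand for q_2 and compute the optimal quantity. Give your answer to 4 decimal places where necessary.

q_2* = 5.8045

Leontief preferences: the optimum is at the kink where q_1/3 = q_2/5, i.e. q_2 = (5/3)·q_1.
Budget: p_1·q_1 + p_2·(5/3)·q_1 = I, so (3·p_1 + 5·p_2)·q_1 = 3·I.
Demand: q_1*(p_1,p_2,I) = 3·I/(3·p_1 + 5·p_2), q_2* = 5·I/(3·p_1 + 5·p_2).
Here 3·5.68 + 5·4 = 37.04, giving q_2* = 5.8045.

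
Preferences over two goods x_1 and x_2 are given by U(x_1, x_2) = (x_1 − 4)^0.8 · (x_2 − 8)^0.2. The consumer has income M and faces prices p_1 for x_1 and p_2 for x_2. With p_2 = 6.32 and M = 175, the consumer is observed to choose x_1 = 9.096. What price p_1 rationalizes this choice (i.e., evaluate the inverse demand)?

p_1 = 12

MRS = 4·(x_2−8)/(x_1−4). Tangency with p_1/p_2 gives x_2−8 = (1/4)·(p_1/p_2)·(x_1−4).
Substituting into the budget: x_1* = 4 + 0.8·(M − 4·p_1 − 8·p_2)/p_1, and x_2* = 8 + 0.2·(…)/p_2.
Set x_1* = 9.096 in the demand function and solve for p_1: p_1 = 12.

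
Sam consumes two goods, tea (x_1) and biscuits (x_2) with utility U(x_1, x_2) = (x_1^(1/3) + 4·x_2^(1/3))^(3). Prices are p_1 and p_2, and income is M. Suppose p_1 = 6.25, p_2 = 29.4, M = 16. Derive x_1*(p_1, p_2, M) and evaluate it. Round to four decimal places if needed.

x_1* = 0.546

MRS = MU_x_1/MU_x_2 = (1/4)·(x_2/x_1)^(2/3). Set equal to p_1/p_2.
Solve for the ratio: x_2/x_1 = [4·p_1/p_2]^(1.5).
Substitute x_2 = (x_2/x_1)·x_1 into the budget: x_1* = M/(p_1 + p_2·(x_2/x_1)).
Numerically x_2/x_1 = 0.784132, so x_1* = 16/(6.25 + 29.4·0.784132) = 0.546.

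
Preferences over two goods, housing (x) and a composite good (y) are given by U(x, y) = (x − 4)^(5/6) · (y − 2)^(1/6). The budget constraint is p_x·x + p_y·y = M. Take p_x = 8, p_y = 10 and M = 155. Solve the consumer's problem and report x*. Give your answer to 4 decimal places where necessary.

x* = 14.7292

MRS = 5·(y−2)/(x−4). Tangency with p_x/p_y gives y−2 = (1/5)·(p_x/p_y)·(x−4).
After buying the subsistence bundle (4, 2), a share 5/6 of the remaining income goes to x: x* = 4 + 5/6·(M − 4p_x − 2p_y)/p_x.
Discretionary income = 155 − 4·8 − 2·10 = 103; x* = 4 + 5/6·103/8 = 14.7292.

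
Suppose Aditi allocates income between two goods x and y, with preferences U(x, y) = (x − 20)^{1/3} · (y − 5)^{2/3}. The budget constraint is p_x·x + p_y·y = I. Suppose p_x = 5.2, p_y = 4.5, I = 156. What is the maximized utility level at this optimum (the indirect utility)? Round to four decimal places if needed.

This is Cobb-Douglas in (x−20, y−5): tangency gives 1/3·p_y·(y−5) = 2/3·p_x·(x−20).
After buying the subsistence bundle (20, 5), a share 1/3 of the remaining income goes to x: x* = 20 + 1/3·(I − 20p_x − 5p_y)/p_x.
Discretionary income = 156 − 20·5.2 − 5·4.5 = 29.5; x* = 20 + 1/3·29.5/5.2 = 21.891; y* = 5 + 2/3·29.5/4.5 = 9.3704.
Utility at the optimum: U(21.891, 9.3704) = 3.3056.

V = 3.3056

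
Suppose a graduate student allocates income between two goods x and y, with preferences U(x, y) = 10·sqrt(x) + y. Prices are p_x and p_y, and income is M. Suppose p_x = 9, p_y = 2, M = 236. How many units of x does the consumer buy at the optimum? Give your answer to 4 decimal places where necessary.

x* = 1.2346

Thus x* = (5·p_y/p_x)² — independent of M — with the rest of income spent on y.
Plugging in: x* = (5·2/9)² = 1.2346.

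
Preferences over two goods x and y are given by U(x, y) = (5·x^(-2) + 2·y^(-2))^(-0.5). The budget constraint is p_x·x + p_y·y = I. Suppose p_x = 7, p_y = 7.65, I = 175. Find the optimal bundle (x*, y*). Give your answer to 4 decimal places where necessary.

From the CES first-order condition, (5/2)·(y/x)^(3) = p_x/p_y.
Hence y/x = ((2/5)·p_x/p_y)^(1/(3)), i.e. raised to the 1/3 power.
Substitute y = (y/x)·x into the budget: x* = I/(p_x + p_y·(y/x)).
Numerically y/x = 0.715318, so x* = 175/(7 + 7.65·0.715318) = 14.0312 and y* = 0.715318·14.0312 = 10.0368.

x* = 14.0312, y* = 10.0368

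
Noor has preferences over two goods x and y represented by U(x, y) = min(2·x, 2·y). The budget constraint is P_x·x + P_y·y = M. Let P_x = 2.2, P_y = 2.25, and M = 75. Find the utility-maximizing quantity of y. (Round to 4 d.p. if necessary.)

With perfect complements, no substitution: consume in ratio x:y = 2:2.
Budget: P_x·x + P_y·x = M, so (2·P_x + 2·P_y)·x = 2·M.
Demand: x*(P_x,P_y,M) = 2·M/(2·P_x + 2·P_y), y* = 2·M/(2·P_x + 2·P_y).
Here 2·2.2 + 2·2.25 = 8.9, giving y* = 16.8539.

y* = 16.8539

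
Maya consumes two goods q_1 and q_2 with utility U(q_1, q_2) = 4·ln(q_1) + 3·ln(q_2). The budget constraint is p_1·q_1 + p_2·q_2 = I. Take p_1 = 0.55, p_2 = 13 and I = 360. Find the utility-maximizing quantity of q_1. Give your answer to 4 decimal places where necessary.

Tangency: MRS = (4/3)·q_2/q_1 = p_1/p_2.
So 4·p_2·q_2 = 3·p_1·q_1; combined with the budget, a share 4/7 of income goes to q_1.
Demand: q_1*(p_1,p_2,I) = 4/7·I/p_1 and q_2* = 3/7·I/p_2.
At p_1=0.55, p_2=13, I=360: q_1* = 4/7·360/0.55 = 374.026.

q_1* = 374.026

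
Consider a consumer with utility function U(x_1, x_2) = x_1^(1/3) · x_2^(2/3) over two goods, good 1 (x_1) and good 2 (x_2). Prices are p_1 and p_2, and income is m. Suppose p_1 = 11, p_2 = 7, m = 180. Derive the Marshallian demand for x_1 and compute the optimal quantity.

The MRS is (1/2)·x_2/x_1. Set MRS = p_1/p_2.
Rearranging, p_2·x_2 = 2·p_1·x_1. Substituting into the budget gives p_1·x_1·(1 + 2) = m.
Demand: x_1*(p_1,p_2,m) = 1/3·m/p_1 and x_2* = 2/3·m/p_2.
At p_1=11, p_2=7, m=180: x_1* = 1/3·180/11 = 5.4545.

x_1* = 5.4545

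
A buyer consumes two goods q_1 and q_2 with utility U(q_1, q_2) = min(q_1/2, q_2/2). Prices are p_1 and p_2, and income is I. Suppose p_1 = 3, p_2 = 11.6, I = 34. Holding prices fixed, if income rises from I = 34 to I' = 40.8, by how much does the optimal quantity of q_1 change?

Δq_1* = 0.4658

Leontief preferences: the optimum is at the kink where q_1/2 = q_2/2, i.e. q_2 = q_1.
Budget: p_1·q_1 + p_2·q_1 = I, so (2·p_1 + 2·p_2)·q_1 = 2·I.
Demand: q_1*(p_1,p_2,I) = 2·I/(2·p_1 + 2·p_2), q_2* = 2·I/(2·p_1 + 2·p_2).
Here 2·3 + 2·11.6 = 29.2, giving q_1* = 2.3288.
At I' = 40.8: q_1* = 2.7945. Change: 2.7945 − 2.3288 = 0.4658.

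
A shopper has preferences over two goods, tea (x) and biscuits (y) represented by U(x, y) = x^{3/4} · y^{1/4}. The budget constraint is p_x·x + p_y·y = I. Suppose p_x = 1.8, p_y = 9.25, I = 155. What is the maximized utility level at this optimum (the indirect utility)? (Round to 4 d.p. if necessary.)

V = 32.5929

Tangency: MRS = 3·y/x = p_x/p_y.
Rearranging, p_y·y = (1/3)·p_x·x. Substituting into the budget gives p_x·x·(1 + (1/3)) = I.
Demand: x*(p_x,p_y,I) = 0.75·I/p_x and y* = 0.25·I/p_y.
At p_x=1.8, p_y=9.25, I=155: x* = 0.75·155/1.8 = 64.5833, y* = 4.1892.
Utility at the optimum: U(64.5833, 4.1892) = 32.5929.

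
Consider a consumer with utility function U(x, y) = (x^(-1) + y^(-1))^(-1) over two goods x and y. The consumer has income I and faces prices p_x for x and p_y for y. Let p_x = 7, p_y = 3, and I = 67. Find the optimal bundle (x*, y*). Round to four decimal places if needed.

MU_x ∝ x^(-2), MU_y ∝ y^(-2), so MRS = (y/x)^(2) = p_x/p_y.
Hence y/x = (p_x/p_y)^(1/(2)), i.e. raised to the 0.5 power.
With the ratio pinned down, the budget gives x* = I/(p_x + p_y·(y/x)) and y* = (y/x)·x*.
Numerically y/x = 1.527525, so x* = 67/(7 + 3·1.527525) = 5.7846 and y* = 1.527525·5.7846 = 8.836.

x* = 5.7846, y* = 8.836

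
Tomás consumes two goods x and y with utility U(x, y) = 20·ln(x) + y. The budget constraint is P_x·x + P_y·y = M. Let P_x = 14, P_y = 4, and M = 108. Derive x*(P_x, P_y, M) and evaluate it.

So x*(P_x,P_y) = 20·P_y/P_x, independent of income; and y* = (M − 20·P_y)/P_y.
At the given prices: x* = 20·4/14 = 5.7143.

x* = 5.7143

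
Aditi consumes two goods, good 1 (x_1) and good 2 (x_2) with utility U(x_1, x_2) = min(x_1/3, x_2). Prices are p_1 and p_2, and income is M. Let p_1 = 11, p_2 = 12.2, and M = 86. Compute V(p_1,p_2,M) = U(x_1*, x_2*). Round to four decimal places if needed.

V = 1.9027

With perfect complements, no substitution: consume in ratio x_1:x_2 = 3:1.
Budget: p_1·x_1 + p_2·(1/3)·x_1 = M, so (3·p_1 + p_2)·x_1 = 3·M.
Demand: x_1*(p_1,p_2,M) = 3·M/(3·p_1 + p_2), x_2* = M/(3·p_1 + p_2).
Here 3·11 + 12.2 = 45.2, giving x_1* = 5.708 and x_2* = 1.9027.
Utility at the optimum: U(5.708, 1.9027) = 1.9027.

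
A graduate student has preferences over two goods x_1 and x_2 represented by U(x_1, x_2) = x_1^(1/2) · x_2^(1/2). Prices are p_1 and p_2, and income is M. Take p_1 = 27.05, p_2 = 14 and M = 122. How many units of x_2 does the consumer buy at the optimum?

x_2* = 4.3571

The MRS is x_2/x_1. Set MRS = p_1/p_2.
Rearranging, p_2·x_2 = p_1·x_1. Substituting into the budget gives p_1·x_1·(1 + 1) = M.
Demand: x_1*(p_1,p_2,M) = 0.5·M/p_1 and x_2* = 0.5·M/p_2.
At p_1=27.05, p_2=14, M=122: x_2* = 0.5·122/14 = 4.3571.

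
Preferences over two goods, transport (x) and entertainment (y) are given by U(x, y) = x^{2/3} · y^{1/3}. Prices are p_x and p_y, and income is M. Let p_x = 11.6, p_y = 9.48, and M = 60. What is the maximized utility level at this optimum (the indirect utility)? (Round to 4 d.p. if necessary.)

The MRS is 2·y/x. Set MRS = p_x/p_y.
Rearranging, p_y·y = (1/2)·p_x·x. Substituting into the budget gives p_x·x·(1 + (1/2)) = M.
Demand: x*(p_x,p_y,M) = 2/3·M/p_x and y* = 1/3·M/p_y.
At p_x=11.6, p_y=9.48, M=60: x* = 2/3·60/11.6 = 3.4483, y* = 2.1097.
Utility at the optimum: U(3.4483, 2.1097) = 2.9274.

V = 2.9274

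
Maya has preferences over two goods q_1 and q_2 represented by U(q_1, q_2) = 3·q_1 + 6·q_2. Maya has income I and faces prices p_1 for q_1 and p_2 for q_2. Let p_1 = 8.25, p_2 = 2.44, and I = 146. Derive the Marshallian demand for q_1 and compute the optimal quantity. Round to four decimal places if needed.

Perfect substitutes: compare marginal utility per dollar. 3/p_1 vs 6/p_2 → 0.3636 vs 2.459.
q_2 gives more utility per dollar, so spend all income on q_2: q_2* = I/p_2, q_1* = 0.
Numerically: q_1* = 0, q_2* = 59.8361.

q_1* = 0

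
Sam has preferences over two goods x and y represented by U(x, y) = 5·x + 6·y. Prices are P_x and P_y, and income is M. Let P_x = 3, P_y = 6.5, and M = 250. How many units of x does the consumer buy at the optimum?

x* = 83.3333

Perfect substitutes: compare marginal utility per dollar. 5/P_x vs 6/P_y → 1.6667 vs 0.9231.
x gives more utility per dollar, so spend all income on x: x* = M/P_x, y* = 0.
Numerically: x* = 83.3333, y* = 0.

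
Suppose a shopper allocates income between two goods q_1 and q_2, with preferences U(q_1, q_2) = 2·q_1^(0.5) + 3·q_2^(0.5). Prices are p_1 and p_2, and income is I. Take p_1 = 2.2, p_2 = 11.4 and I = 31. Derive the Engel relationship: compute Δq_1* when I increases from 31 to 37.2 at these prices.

Δq_1* = 1.965

MU_q_1 ∝ 2·q_1^(-0.5), MU_q_2 ∝ 3·q_2^(-0.5), so MRS = (2/3)·(q_2/q_1)^(0.5) = p_1/p_2.
Hence q_2/q_1 = ((3/2)·p_1/p_2)^(1/(0.5)), i.e. raised to the 2 power.
With the ratio pinned down, the budget gives q_1* = I/(p_1 + p_2·(q_2/q_1)) and q_2* = (q_2/q_1)·q_1*.
Numerically q_2/q_1 = 0.083795, so q_1* = 31/(2.2 + 11.4·0.083795) = 9.8249.
At I' = 37.2: q_1* = 11.7898. Change: 11.7898 − 9.8249 = 1.965.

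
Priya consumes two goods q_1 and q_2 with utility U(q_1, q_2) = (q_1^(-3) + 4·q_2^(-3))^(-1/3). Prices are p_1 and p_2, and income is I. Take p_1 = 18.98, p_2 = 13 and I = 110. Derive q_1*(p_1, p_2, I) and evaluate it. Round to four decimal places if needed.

Substitute q_2 = (q_2/q_1)·q_1 into the budget: q_1* = I/(p_1 + p_2·(q_2/q_1)).
Numerically q_2/q_1 = 1.554545, so q_1* = 110/(18.98 + 13·1.554545) = 2.8069.

q_1* = 2.8069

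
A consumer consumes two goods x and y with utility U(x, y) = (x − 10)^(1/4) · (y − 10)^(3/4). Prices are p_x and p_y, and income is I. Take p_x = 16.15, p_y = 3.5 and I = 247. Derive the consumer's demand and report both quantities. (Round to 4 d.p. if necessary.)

This is Cobb-Douglas in (x−10, y−10): tangency gives 0.25·p_y·(y−10) = 0.75·p_x·(x−10).
After buying the subsistence bundle (10, 10), a share 0.25 of the remaining income goes to x: x* = 10 + 0.25·(I − 10p_x − 10p_y)/p_x.
Discretionary income = 247 − 10·16.15 − 10·3.5 = 50.5; x* = 10 + 0.25·50.5/16.15 = 10.7817; y* = 10 + 0.75·50.5/3.5 = 20.8214.

x* = 10.7817, y* = 20.8214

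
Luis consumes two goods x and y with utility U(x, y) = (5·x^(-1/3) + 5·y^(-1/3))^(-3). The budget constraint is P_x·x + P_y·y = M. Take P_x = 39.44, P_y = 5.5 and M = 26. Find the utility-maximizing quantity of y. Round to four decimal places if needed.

y* = 1.7931

MU_x ∝ 5·x^(-4/3), MU_y ∝ 5·y^(-4/3), so MRS = (y/x)^(4/3) = P_x/P_y.
Hence y/x = (P_x/P_y)^(1/(4/3)), i.e. raised to the 0.75 power.
Substitute y = (y/x)·x into the budget: x* = M/(P_x + P_y·(y/x)).
Numerically y/x = 4.382084, so x* = 26/(39.44 + 5.5·4.382084) = 0.4092 and y* = 4.382084·0.4092 = 1.7931.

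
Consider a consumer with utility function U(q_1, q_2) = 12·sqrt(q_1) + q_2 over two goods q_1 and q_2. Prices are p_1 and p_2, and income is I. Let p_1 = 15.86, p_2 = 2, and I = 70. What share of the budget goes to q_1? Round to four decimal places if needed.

share on q_1 = 0.1297

MU_q_1 = 6/√q_1, MU_q_2 = 1. Tangency: 6/√q_1 = p_1/p_2.
Solve: √q_1 = 6·p_2/p_1, so q_1*(p_1,p_2) = (6·p_2/p_1)², and q_2* = (I − p_1·q_1*)/p_2.
Plugging in: q_1* = (6·2/15.86)² = 0.5725, q_2* = 30.4603.
Expenditure on q_1: 15.86·0.5725 = 9.0794; share = 0.1297.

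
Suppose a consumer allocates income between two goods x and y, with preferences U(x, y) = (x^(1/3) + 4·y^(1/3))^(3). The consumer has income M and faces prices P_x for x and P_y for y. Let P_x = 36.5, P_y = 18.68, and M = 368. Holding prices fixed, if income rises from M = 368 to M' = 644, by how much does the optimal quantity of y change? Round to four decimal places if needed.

Δy* = 13.5624

MRS = MU_x/MU_y = (1/4)·(y/x)^(2/3). Set equal to P_x/P_y.
Hence y/x = (4·P_x/P_y)^(1/(2/3)), i.e. raised to the 1.5 power.
Substitute y = (y/x)·x into the budget: x* = M/(P_x + P_y·(y/x)).
Numerically y/x = 21.850631, so x* = 368/(36.5 + 18.68·21.850631) = 0.8276 and y* = 21.850631·0.8276 = 18.0832.
At M' = 644: y* = 31.6455. Change: 31.6455 − 18.0832 = 13.5624.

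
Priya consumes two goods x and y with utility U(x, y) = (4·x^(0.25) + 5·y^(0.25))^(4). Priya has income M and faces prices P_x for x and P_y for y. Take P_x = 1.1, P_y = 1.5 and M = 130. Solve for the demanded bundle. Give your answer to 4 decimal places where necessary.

x* = 53.3729, y* = 47.5265

MRS = MU_x/MU_y = (4/5)·(y/x)^(0.75). Set equal to P_x/P_y.
Solve for the ratio: y/x = [(5/4)·P_x/P_y]^(4/3).
Substitute y = (y/x)·x into the budget: x* = M/(P_x + P_y·(y/x)).
Numerically y/x = 0.890462, so x* = 130/(1.1 + 1.5·0.890462) = 53.3729 and y* = 0.890462·53.3729 = 47.5265.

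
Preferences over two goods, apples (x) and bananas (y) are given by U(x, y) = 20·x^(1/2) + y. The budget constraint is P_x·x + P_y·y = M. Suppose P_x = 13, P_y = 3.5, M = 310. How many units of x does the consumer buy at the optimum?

MU_x = 10/√x, MU_y = 1. Tangency: 10/√x = P_x/P_y.
Solve: √x = 10·P_y/P_x, so x*(P_x,P_y) = (10·P_y/P_x)², and y* = (M − P_x·x*)/P_y.
Plugging in: x* = (10·3.5/13)² = 7.2485.

x* = 7.2485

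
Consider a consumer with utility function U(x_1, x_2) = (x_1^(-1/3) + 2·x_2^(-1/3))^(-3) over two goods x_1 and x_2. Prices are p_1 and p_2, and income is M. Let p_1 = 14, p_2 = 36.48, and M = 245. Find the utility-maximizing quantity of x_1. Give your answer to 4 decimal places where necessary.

MRS = MU_x_1/MU_x_2 = (1/2)·(x_2/x_1)^(4/3). Set equal to p_1/p_2.
Hence x_2/x_1 = (2·p_1/p_2)^(1/(4/3)), i.e. raised to the 0.75 power.
Substitute x_2 = (x_2/x_1)·x_1 into the budget: x_1* = M/(p_1 + p_2·(x_2/x_1)).
Numerically x_2/x_1 = 0.820026, so x_1* = 245/(14 + 36.48·0.820026) = 5.579.

x_1* = 5.579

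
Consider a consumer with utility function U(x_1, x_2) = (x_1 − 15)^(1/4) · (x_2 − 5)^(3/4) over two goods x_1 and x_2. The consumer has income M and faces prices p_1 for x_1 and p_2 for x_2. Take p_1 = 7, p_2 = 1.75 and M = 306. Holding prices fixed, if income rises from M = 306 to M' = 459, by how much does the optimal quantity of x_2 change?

Substituting into the budget: x_1* = 15 + 0.25·(M − 15·p_1 − 5·p_2)/p_1, and x_2* = 5 + 0.75·(…)/p_2.
Discretionary income = 306 − 15·7 − 5·1.75 = 192.25; x_2* = 5 + 0.75·192.25/1.75 = 87.3929.
At M' = 459: x_2* = 152.9643. Change: 152.9643 − 87.3929 = 65.5714.

Δx_2* = 65.5714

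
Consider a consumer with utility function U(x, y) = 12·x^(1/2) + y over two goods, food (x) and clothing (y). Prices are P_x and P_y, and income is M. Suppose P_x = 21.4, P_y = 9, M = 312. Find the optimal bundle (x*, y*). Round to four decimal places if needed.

x* = 6.3674, y* = 19.5265

MU_x = 6/√x, MU_y = 1. Tangency: 6/√x = P_x/P_y.
Solve: √x = 6·P_y/P_x, so x*(P_x,P_y) = (6·P_y/P_x)², and y* = (M − P_x·x*)/P_y.
Plugging in: x* = (6·9/21.4)² = 6.3674, y* = 19.5265.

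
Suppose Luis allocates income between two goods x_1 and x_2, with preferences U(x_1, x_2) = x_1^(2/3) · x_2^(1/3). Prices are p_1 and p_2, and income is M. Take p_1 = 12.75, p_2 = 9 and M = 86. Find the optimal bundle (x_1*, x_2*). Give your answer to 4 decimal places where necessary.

The MRS is 2·x_2/x_1. Set MRS = p_1/p_2.
So 2/3·p_2·x_2 = 1/3·p_1·x_1; combined with the budget, a share 2/3 of income goes to x_1.
Demand: x_1*(p_1,p_2,M) = 2/3·M/p_1 and x_2* = 1/3·M/p_2.
At p_1=12.75, p_2=9, M=86: x_1* = 2/3·86/12.75 = 4.4967, x_2* = 3.1852.

x_1* = 4.4967, x_2* = 3.1852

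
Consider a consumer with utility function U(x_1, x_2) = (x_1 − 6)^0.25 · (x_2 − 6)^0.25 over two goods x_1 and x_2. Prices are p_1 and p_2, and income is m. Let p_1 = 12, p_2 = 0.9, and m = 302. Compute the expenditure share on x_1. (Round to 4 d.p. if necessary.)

Substituting into the budget: x_1* = 6 + 0.5·(m − 6·p_1 − 6·p_2)/p_1, and x_2* = 6 + 0.5·(…)/p_2.
Discretionary income = 302 − 6·12 − 6·0.9 = 224.6; x_1* = 6 + 0.5·224.6/12 = 15.3583; x_2* = 6 + 0.5·224.6/0.9 = 130.7778.
Expenditure on x_1: 12·15.3583 = 184.3; share = 0.6103.

share on x_1 = 0.6103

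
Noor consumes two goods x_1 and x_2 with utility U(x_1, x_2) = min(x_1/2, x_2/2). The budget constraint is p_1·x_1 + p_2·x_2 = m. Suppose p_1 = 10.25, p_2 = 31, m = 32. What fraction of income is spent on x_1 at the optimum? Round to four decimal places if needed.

share on x_1 = 0.2485

With perfect complements, no substitution: consume in ratio x_1:x_2 = 2:2.
Budget: p_1·x_1 + p_2·x_1 = m, so (2·p_1 + 2·p_2)·x_1 = 2·m.
Demand: x_1*(p_1,p_2,m) = 2·m/(2·p_1 + 2·p_2), x_2* = 2·m/(2·p_1 + 2·p_2).
Here 2·10.25 + 2·31 = 82.5, giving x_1* = 0.7758 and x_2* = 0.7758.
Expenditure on x_1: 10.25·0.7758 = 7.9515; share = 0.2485.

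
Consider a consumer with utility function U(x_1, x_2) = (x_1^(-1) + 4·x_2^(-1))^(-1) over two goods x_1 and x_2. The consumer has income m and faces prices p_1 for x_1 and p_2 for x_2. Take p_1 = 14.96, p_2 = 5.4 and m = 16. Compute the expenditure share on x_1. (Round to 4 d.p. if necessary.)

share on x_1 = 0.4542

MU_x_1 ∝ x_1^(-2), MU_x_2 ∝ 4·x_2^(-2), so MRS = (1/4)·(x_2/x_1)^(2) = p_1/p_2.
Hence x_2/x_1 = (4·p_1/p_2)^(1/(2)), i.e. raised to the 0.5 power.
With the ratio pinned down, the budget gives x_1* = m/(p_1 + p_2·(x_2/x_1)) and x_2* = (x_2/x_1)·x_1*.
Numerically x_2/x_1 = 3.328886, so x_1* = 16/(14.96 + 5.4·3.328886) = 0.4858 and x_2* = 3.328886·0.4858 = 1.6171.
Expenditure on x_1: 14.96·0.4858 = 7.2674; share = 0.4542.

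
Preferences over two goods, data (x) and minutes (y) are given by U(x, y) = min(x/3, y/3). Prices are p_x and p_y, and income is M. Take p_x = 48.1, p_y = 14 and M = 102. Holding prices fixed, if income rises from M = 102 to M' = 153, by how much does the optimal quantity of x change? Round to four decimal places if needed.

Δx* = 0.8213

With perfect complements, no substitution: consume in ratio x:y = 3:3.
Budget: p_x·x + p_y·x = M, so (3·p_x + 3·p_y)·x = 3·M.
Demand: x*(p_x,p_y,M) = 3·M/(3·p_x + 3·p_y), y* = 3·M/(3·p_x + 3·p_y).
Here 3·48.1 + 3·14 = 186.3, giving x* = 1.6425.
At M' = 153: x* = 2.4638. Change: 2.4638 − 1.6425 = 0.8213.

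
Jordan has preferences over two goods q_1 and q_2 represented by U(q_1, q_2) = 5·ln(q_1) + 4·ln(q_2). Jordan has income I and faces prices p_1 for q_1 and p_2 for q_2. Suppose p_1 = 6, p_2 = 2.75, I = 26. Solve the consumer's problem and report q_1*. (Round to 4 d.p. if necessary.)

q_1* = 2.4074

MU_q_1/MU_q_2 = (5·q_2)/(4·q_1); tangency sets this equal to p_1/p_2.
Rearranging, p_2·q_2 = (4/5)·p_1·q_1. Substituting into the budget gives p_1·q_1·(1 + (4/5)) = I.
Demand: q_1*(p_1,p_2,I) = 5/9·I/p_1 and q_2* = 4/9·I/p_2.
At p_1=6, p_2=2.75, I=26: q_1* = 5/9·26/6 = 2.4074.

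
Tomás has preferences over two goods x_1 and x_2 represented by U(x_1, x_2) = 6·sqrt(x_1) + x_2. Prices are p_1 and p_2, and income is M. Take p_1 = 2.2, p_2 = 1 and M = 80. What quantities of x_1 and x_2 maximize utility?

Set MRS = p_1/p_2: 3·x_1^(−1/2) = p_1/p_2.
Solve: √x_1 = 3·p_2/p_1, so x_1*(p_1,p_2) = (3·p_2/p_1)², and x_2* = (M − p_1·x_1*)/p_2.
Plugging in: x_1* = (3·1/2.2)² = 1.8595, x_2* = 75.9091.

x_1* = 1.8595, x_2* = 75.9091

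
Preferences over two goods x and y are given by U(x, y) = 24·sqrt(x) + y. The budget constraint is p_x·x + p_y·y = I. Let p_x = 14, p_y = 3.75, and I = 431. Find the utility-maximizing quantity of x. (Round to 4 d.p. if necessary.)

x* = 10.3316

Plugging in: x* = (12·3.75/14)² = 10.3316.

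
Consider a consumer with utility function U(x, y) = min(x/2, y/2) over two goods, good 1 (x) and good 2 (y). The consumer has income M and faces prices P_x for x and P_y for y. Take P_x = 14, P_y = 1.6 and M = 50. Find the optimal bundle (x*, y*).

x* = 3.2051, y* = 3.2051

Leontief preferences: the optimum is at the kink where x/2 = y/2, i.e. y = x.
Budget: P_x·x + P_y·x = M, so (2·P_x + 2·P_y)·x = 2·M.
Demand: x*(P_x,P_y,M) = 2·M/(2·P_x + 2·P_y), y* = 2·M/(2·P_x + 2·P_y).
Here 2·14 + 2·1.6 = 31.2, giving x* = 3.2051 and y* = 3.2051.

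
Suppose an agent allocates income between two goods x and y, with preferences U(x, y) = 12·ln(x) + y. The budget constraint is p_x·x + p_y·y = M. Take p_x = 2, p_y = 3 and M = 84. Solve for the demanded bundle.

MU_x = 12/x, MU_y = 1. Tangency: 12/x = p_x/p_y.
So x*(p_x,p_y) = 12·p_y/p_x, independent of income; and y* = (M − 12·p_y)/p_y.
At the given prices: x* = 12·3/2 = 18, and y* = 16.

x* = 18, y* = 16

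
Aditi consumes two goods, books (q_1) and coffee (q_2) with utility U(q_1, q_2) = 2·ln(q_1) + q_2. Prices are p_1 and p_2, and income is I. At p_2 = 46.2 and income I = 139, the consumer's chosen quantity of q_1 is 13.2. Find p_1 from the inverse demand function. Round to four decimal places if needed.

MU_q_1 = 2/q_1, MU_q_2 = 1. Tangency: 2/q_1 = p_1/p_2.
So q_1*(p_1,p_2) = 2·p_2/p_1, independent of income; and q_2* = (I − 2·p_2)/p_2.
Set q_1* = 13.2 in the demand function and solve for p_1: p_1 = 7.

p_1 = 7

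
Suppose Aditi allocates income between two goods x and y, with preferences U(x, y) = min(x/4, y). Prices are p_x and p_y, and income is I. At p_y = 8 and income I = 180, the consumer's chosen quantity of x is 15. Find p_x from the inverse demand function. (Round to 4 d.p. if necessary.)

p_x = 10

With perfect complements, no substitution: consume in ratio x:y = 4:1.
Budget: p_x·x + p_y·(1/4)·x = I, so (4·p_x + p_y)·x = 4·I.
Demand: x*(p_x,p_y,I) = 4·I/(4·p_x + p_y), y* = I/(4·p_x + p_y).
Set x* = 15 in the demand function and solve for p_x: p_x = 10.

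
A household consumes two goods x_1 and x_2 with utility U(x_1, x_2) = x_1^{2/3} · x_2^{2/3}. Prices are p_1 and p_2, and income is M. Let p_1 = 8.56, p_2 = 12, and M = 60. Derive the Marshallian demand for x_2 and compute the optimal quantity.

x_2* = 2.5

At p_1=8.56, p_2=12, M=60: x_2* = 0.5·60/12 = 2.5.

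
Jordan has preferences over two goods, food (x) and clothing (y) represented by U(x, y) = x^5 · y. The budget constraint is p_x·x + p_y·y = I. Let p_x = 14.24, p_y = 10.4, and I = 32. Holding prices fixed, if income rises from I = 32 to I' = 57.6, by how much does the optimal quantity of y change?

Δy* = 0.4103

Tangency: MRS = 5·y/x = p_x/p_y.
So 5·p_y·y = p_x·x; combined with the budget, a share 5/6 of income goes to x.
Demand: x*(p_x,p_y,I) = 5/6·I/p_x and y* = 1/6·I/p_y.
At p_x=14.24, p_y=10.4, I=32: y* = 1/6·32/10.4 = 0.5128.
At I' = 57.6: y* = 0.9231. Change: 0.9231 − 0.5128 = 0.4103.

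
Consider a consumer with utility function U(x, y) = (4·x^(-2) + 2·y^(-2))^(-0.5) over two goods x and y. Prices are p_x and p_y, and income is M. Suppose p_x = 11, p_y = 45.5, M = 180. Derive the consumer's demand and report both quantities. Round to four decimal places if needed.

x* = 5.3736, y* = 2.6569

Numerically y/x = 0.494444, so x* = 180/(11 + 45.5·0.494444) = 5.3736 and y* = 0.494444·5.3736 = 2.6569.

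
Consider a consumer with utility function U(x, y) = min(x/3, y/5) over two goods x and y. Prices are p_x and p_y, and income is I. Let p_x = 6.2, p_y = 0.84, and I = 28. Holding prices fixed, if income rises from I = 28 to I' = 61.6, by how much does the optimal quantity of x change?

Leontief preferences: the optimum is at the kink where x/3 = y/5, i.e. y = (5/3)·x.
Budget: p_x·x + p_y·(5/3)·x = I, so (3·p_x + 5·p_y)·x = 3·I.
Demand: x*(p_x,p_y,I) = 3·I/(3·p_x + 5·p_y), y* = 5·I/(3·p_x + 5·p_y).
Here 3·6.2 + 5·0.84 = 22.8, giving x* = 3.6842.
At I' = 61.6: x* = 8.1053. Change: 8.1053 − 3.6842 = 4.4211.

Δx* = 4.4211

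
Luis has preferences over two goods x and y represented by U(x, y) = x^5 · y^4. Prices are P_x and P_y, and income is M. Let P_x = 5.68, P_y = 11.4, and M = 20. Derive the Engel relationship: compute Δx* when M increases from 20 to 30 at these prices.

The MRS is (5/4)·y/x. Set MRS = P_x/P_y.
Rearranging, P_y·y = (4/5)·P_x·x. Substituting into the budget gives P_x·x·(1 + (4/5)) = M.
Demand: x*(P_x,P_y,M) = 5/9·M/P_x and y* = 4/9·M/P_y.
At P_x=5.68, P_y=11.4, M=20: x* = 5/9·20/5.68 = 1.9562.
At M' = 30: x* = 2.9343. Change: 2.9343 − 1.9562 = 0.9781.

Δx* = 0.9781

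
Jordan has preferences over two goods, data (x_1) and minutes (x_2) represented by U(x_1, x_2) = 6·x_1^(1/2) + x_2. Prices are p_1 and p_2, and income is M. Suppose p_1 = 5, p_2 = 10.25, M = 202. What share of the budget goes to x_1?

MU_x_1 = 3/√x_1, MU_x_2 = 1. Tangency: 3/√x_1 = p_1/p_2.
Solve: √x_1 = 3·p_2/p_1, so x_1*(p_1,p_2) = (3·p_2/p_1)², and x_2* = (M − p_1·x_1*)/p_2.
Plugging in: x_1* = (3·10.25/5)² = 37.8225, x_2* = 1.2573.
Expenditure on x_1: 5·37.8225 = 189.1125; share = 0.9362.

share on x_1 = 0.9362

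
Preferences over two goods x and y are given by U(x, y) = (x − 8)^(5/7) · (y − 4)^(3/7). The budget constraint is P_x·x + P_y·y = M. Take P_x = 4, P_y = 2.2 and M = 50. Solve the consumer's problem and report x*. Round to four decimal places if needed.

MRS = (5/3)·(y−4)/(x−8). Tangency with P_x/P_y gives y−4 = (3/5)·(P_x/P_y)·(x−8).
After buying the subsistence bundle (8, 4), a share 0.625 of the remaining income goes to x: x* = 8 + 0.625·(M − 8P_x − 4P_y)/P_x.
Discretionary income = 50 − 8·4 − 4·2.2 = 9.2; x* = 8 + 0.625·9.2/4 = 9.4375.

x* = 9.4375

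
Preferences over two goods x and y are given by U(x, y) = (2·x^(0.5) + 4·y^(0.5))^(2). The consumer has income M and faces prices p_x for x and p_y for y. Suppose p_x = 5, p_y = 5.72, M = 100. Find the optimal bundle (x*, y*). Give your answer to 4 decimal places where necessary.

With the ratio pinned down, the budget gives x* = M/(p_x + p_y·(y/x)) and y* = (y/x)·x*.
Numerically y/x = 3.056384, so x* = 100/(5 + 5.72·3.056384) = 4.4479 and y* = 3.056384·4.4479 = 13.5945.

x* = 4.4479, y* = 13.5945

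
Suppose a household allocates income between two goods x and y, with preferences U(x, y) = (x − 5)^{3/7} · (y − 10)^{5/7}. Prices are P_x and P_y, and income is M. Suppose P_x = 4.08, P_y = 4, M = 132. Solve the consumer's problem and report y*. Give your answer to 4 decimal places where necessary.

Let x' = x−5, y' = y−10. MRS = (3/5)·y'/x' = P_x/P_y.
After buying the subsistence bundle (5, 10), a share 0.375 of the remaining income goes to x: x* = 5 + 0.375·(M − 5P_x − 10P_y)/P_x.
Discretionary income = 132 − 5·4.08 − 10·4 = 71.6; y* = 10 + 0.625·71.6/4 = 21.1875.

y* = 21.1875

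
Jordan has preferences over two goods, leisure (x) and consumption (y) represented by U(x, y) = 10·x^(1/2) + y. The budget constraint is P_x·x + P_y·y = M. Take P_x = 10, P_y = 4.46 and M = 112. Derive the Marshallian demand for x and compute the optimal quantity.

x* = 4.9729

Set MRS = P_x/P_y: 5·x^(−1/2) = P_x/P_y.
Solve: √x = 5·P_y/P_x, so x*(P_x,P_y) = (5·P_y/P_x)², and y* = (M − P_x·x*)/P_y.
Plugging in: x* = (5·4.46/10)² = 4.9729.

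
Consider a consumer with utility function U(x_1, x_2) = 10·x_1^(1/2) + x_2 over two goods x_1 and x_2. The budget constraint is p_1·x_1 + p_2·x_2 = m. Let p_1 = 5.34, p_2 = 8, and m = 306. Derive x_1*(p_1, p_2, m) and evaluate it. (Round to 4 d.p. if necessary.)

x_1* = 56.1096

Plugging in: x_1* = (5·8/5.34)² = 56.1096.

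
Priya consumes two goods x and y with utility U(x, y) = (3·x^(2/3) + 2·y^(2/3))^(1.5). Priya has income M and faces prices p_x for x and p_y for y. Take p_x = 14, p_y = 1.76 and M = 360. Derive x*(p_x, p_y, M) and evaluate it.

MU_x ∝ 3·x^(-1/3), MU_y ∝ 2·y^(-1/3), so MRS = (3/2)·(y/x)^(1/3) = p_x/p_y.
Solve for the ratio: y/x = [(2/3)·p_x/p_y]^(3).
Substitute y = (y/x)·x into the budget: x* = M/(p_x + p_y·(y/x)).
Numerically y/x = 149.13251, so x* = 360/(14 + 1.76·149.13251) = 1.3021.

x* = 1.3021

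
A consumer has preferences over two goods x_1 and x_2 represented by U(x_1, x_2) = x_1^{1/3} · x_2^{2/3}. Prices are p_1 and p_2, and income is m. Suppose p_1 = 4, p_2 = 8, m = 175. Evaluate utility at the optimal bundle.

V = 14.5833

The MRS is (1/2)·x_2/x_1. Set MRS = p_1/p_2.
Rearranging, p_2·x_2 = 2·p_1·x_1. Substituting into the budget gives p_1·x_1·(1 + 2) = m.
Demand: x_1*(p_1,p_2,m) = 1/3·m/p_1 and x_2* = 2/3·m/p_2.
At p_1=4, p_2=8, m=175: x_1* = 1/3·175/4 = 14.5833, x_2* = 14.5833.
Utility at the optimum: U(14.5833, 14.5833) = 14.5833.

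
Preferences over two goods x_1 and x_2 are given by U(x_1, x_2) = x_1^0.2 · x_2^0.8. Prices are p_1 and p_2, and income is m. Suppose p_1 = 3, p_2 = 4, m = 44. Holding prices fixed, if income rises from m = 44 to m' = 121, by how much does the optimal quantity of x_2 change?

Δx_2* = 15.4

The MRS is (1/4)·x_2/x_1. Set MRS = p_1/p_2.
Rearranging, p_2·x_2 = 4·p_1·x_1. Substituting into the budget gives p_1·x_1·(1 + 4) = m.
Demand: x_1*(p_1,p_2,m) = 0.2·m/p_1 and x_2* = 0.8·m/p_2.
At p_1=3, p_2=4, m=44: x_2* = 0.8·44/4 = 8.8.
At m' = 121: x_2* = 24.2. Change: 24.2 − 8.8 = 15.4.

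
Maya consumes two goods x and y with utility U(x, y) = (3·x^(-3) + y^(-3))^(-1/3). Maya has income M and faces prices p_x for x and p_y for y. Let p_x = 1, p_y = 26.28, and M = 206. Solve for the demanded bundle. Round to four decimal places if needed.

x* = 20.9789, y* = 7.0404

From the CES first-order condition, 3·(y/x)^(4) = p_x/p_y.
Solve for the ratio: y/x = [(1/3)·p_x/p_y]^(0.25).
Substitute y = (y/x)·x into the budget: x* = M/(p_x + p_y·(y/x)).
Numerically y/x = 0.335593, so x* = 206/(1 + 26.28·0.335593) = 20.9789 and y* = 0.335593·20.9789 = 7.0404.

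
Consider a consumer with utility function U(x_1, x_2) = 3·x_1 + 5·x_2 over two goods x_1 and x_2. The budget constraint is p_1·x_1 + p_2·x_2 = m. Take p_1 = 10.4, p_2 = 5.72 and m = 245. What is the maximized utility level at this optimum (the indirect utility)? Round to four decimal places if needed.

V = 214.1608

Perfect substitutes: compare marginal utility per dollar. 3/p_1 vs 5/p_2 → 0.2885 vs 0.8741.
x_2 gives more utility per dollar, so spend all income on x_2: x_2* = m/p_2, x_1* = 0.
Numerically: x_1* = 0, x_2* = 42.8322.
Utility at the optimum: U(0, 42.8322) = 214.1608.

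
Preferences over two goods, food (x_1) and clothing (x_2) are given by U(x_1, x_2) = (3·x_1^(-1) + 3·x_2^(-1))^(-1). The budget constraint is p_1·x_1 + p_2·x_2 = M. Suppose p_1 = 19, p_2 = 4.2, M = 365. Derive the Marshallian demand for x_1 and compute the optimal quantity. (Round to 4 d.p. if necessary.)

MU_x_1 ∝ 3·x_1^(-2), MU_x_2 ∝ 3·x_2^(-2), so MRS = (x_2/x_1)^(2) = p_1/p_2.
Solve for the ratio: x_2/x_1 = [p_1/p_2]^(0.5).
With the ratio pinned down, the budget gives x_1* = M/(p_1 + p_2·(x_2/x_1)) and x_2* = (x_2/x_1)·x_1*.
Numerically x_2/x_1 = 2.126925, so x_1* = 365/(19 + 4.2·2.126925) = 13.0669.

x_1* = 13.0669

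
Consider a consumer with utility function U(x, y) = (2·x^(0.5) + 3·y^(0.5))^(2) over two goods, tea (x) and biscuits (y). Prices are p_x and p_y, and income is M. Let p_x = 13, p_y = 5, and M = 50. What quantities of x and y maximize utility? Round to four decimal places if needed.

MRS = MU_x/MU_y = (2/3)·(y/x)^(0.5). Set equal to p_x/p_y.
Hence y/x = ((3/2)·p_x/p_y)^(1/(0.5)), i.e. raised to the 2 power.
With the ratio pinned down, the budget gives x* = M/(p_x + p_y·(y/x)) and y* = (y/x)·x*.
Numerically y/x = 15.21, so x* = 50/(13 + 5·15.21) = 0.5615 and y* = 15.21·0.5615 = 8.5401.

x* = 0.5615, y* = 8.5401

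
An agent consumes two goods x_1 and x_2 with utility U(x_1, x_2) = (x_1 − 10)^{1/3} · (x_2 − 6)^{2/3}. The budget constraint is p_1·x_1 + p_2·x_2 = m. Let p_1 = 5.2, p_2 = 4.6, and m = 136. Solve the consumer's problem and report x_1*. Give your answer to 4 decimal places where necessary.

MRS = (1/2)·(x_2−6)/(x_1−10). Tangency with p_1/p_2 gives x_2−6 = 2·(p_1/p_2)·(x_1−10).
After buying the subsistence bundle (10, 6), a share 1/3 of the remaining income goes to x_1: x_1* = 10 + 1/3·(m − 10p_1 − 6p_2)/p_1.
Discretionary income = 136 − 10·5.2 − 6·4.6 = 56.4; x_1* = 10 + 1/3·56.4/5.2 = 13.6154.

x_1* = 13.6154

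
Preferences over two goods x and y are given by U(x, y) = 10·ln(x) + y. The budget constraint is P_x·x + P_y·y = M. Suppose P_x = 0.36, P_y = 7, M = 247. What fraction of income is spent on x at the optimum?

So x*(P_x,P_y) = 10·P_y/P_x, independent of income; and y* = (M − 10·P_y)/P_y.
At the given prices: x* = 10·7/0.36 = 194.4444, and y* = 25.2857.
Expenditure on x: 0.36·194.4444 = 70; share = 0.2834.

share on x = 0.2834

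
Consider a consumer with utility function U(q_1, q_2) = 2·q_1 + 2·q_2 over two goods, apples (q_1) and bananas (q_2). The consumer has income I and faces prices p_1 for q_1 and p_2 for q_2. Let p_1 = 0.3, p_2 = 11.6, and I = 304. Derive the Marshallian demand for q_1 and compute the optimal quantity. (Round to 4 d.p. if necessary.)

Linear utility — the consumer picks whichever good has higher MU/price: 2/0.3 = 6.6667 vs 2/11.6 = 0.1724.
q_1 gives more utility per dollar, so spend all income on q_1: q_1* = I/p_1, q_2* = 0.
Numerically: q_1* = 1013.3333, q_2* = 0.

q_1* = 1013.3333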